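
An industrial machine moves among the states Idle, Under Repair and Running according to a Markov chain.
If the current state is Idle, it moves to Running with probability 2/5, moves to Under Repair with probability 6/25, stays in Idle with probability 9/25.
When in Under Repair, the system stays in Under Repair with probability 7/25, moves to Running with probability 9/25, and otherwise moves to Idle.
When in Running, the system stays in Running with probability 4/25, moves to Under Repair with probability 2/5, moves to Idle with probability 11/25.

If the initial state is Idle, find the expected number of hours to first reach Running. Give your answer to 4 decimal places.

2.5641

Let t(s) be the expected number of hours to first reach Running from state s, with t(Running) = 0. Conditioning on the first hour:
t(Idle) = 1 + 0.36·t(Idle) + 0.24·t(Under Repair)
t(Under Repair) = 1 + 0.36·t(Idle) + 0.28·t(Under Repair)
Solving: t(Idle) = 2.5641, t(Under Repair) = 2.6709.
Expected hours from Idle to Running: 2.5641.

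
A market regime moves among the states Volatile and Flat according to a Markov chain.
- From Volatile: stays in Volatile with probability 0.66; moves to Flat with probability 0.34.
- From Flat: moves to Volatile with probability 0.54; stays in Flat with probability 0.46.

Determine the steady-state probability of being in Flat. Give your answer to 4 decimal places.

0.3864

Let the stationary distribution be π with π = πP and π_1 + π_2 = 1.
π_1 = 0.66·π_1 + 0.54·π_2
Solving with the normalization constraint gives π = (0.6136, 0.3864).
So the stationary probability of Flat is 0.3864.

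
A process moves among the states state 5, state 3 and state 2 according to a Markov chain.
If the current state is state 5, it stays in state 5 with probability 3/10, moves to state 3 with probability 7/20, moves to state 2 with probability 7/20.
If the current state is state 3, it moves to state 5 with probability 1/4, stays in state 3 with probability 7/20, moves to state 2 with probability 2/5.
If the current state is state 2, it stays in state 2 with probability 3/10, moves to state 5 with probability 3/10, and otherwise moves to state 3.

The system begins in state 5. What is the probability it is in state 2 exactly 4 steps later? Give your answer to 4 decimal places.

Propagate the distribution vector 4 steps from state 5.
After 0 steps: (1.0000, 0.0000, 0.0000)
After 1 step: (0.3000, 0.3500, 0.3500)
After 2 steps: (0.2825, 0.3675, 0.3500)
After 3 steps: (0.2816, 0.3675, 0.3509)
After 4 steps: (0.2816, 0.3675, 0.3508)
P(in state 2 after 4 steps) = 0.3508

0.3508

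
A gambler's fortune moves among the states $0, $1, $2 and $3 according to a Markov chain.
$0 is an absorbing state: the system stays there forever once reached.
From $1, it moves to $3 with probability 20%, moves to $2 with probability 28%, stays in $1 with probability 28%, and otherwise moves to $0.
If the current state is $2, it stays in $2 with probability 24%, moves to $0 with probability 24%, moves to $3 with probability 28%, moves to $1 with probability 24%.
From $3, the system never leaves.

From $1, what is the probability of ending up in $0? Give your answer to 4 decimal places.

Let h(s) be the probability of absorption at $0 starting from transient state s. Then h($0) = 1 and h($3) = 0. By first-step analysis:
h($1) = 0.24·1 + 0.28·h($1) + 0.28·h($2) + 0.2·0
h($2) = 0.24·1 + 0.24·h($1) + 0.24·h($2) + 0.28·0
Solving: h($1) = 0.5200, h($2) = 0.4800.
Starting from $1, the probability is 0.5200.

0.5200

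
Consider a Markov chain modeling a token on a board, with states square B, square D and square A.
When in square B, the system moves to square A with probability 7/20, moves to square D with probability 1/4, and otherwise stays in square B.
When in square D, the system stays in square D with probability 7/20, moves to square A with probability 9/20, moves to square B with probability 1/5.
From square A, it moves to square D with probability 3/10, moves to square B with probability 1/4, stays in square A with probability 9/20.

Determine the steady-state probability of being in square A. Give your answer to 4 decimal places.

Let the stationary distribution be π with π = πP and π_1 + π_2 + π_3 = 1.
π_1 = 0.4·π_1 + 0.2·π_2 + 0.25·π_3
π_2 = 0.25·π_1 + 0.35·π_2 + 0.3·π_3
Solving with the normalization constraint gives π = (0.2764, 0.3012, 0.4224).
So the stationary probability of square A is 0.4224.

0.4224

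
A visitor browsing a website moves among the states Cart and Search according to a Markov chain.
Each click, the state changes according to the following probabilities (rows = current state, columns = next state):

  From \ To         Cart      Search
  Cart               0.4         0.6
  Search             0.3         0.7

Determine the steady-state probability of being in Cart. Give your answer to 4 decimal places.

0.3333

Let the stationary distribution be π with π = πP and π_1 + π_2 = 1.
π_1 = 0.4·π_1 + 0.3·π_2
Solving with the normalization constraint gives π = (0.3333, 0.6667).
So the stationary probability of Cart is 0.3333.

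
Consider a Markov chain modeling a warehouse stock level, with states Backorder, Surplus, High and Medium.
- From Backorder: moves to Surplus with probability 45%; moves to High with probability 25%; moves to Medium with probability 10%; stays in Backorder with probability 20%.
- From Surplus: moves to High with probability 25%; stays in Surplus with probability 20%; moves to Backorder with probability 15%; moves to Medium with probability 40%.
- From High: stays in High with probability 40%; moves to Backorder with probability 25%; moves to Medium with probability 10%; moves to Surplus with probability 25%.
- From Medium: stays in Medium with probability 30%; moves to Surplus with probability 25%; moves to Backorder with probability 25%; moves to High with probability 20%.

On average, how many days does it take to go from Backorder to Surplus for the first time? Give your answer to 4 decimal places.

2.7200

Let t(s) be the expected number of days to first reach Surplus from state s, with t(Surplus) = 0. Conditioning on the first day:
t(Backorder) = 1 + 0.2·t(Backorder) + 0.25·t(High) + 0.1·t(Medium)
t(High) = 1 + 0.25·t(Backorder) + 0.4·t(High) + 0.1·t(Medium)
t(Medium) = 1 + 0.25·t(Backorder) + 0.2·t(High) + 0.3·t(Medium)
Solving: t(Backorder) = 2.7200, t(High) = 3.3600, t(Medium) = 3.3600.
Expected days from Backorder to Surplus: 2.7200.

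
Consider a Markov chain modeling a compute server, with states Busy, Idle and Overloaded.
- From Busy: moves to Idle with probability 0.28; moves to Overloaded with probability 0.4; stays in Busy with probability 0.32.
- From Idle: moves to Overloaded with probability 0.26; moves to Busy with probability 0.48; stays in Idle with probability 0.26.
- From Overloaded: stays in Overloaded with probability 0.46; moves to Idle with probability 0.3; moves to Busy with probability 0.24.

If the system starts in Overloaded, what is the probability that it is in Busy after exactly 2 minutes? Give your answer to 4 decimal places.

Sum over the intermediate state after 1 minute:
P = P(Overloaded→Busy)·P(Busy→Busy) + P(Overloaded→Idle)·P(Idle→Busy) + P(Overloaded→Overloaded)·P(Overloaded→Busy)
  = 0.24×0.32 + 0.3×0.48 + 0.46×0.24
  = 0.0768 + 0.1440 + 0.1104 = 0.3312

0.3312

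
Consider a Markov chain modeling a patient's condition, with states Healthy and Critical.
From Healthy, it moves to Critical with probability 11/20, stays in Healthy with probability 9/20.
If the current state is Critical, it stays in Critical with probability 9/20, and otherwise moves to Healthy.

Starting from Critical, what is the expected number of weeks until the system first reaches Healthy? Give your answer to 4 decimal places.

Let t(s) be the expected number of weeks to first reach Healthy from state s, with t(Healthy) = 0. Conditioning on the first week:
t(Critical) = 1 + 0.45·t(Critical)
Solving: t(Critical) = 1.8182.
Expected weeks from Critical to Healthy: 1.8182.

1.8182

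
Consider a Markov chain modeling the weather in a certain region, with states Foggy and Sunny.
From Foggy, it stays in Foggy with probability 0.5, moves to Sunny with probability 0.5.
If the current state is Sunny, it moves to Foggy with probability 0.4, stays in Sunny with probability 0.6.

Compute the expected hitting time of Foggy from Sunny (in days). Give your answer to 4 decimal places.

Let t(s) be the expected number of days to first reach Foggy from state s, with t(Foggy) = 0. Conditioning on the first day:
t(Sunny) = 1 + 0.6·t(Sunny)
Solving: t(Sunny) = 2.5000.
Expected days from Sunny to Foggy: 2.5000.

2.5000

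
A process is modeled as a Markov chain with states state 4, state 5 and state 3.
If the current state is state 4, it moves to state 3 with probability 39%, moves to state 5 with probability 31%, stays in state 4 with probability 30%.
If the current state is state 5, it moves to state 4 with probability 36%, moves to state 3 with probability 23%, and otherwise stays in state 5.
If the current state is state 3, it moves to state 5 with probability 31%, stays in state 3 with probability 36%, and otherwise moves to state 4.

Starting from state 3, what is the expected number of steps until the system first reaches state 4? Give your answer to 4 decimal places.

2.9383

Let t(s) be the expected number of steps to first reach state 4 from state s, with t(state 4) = 0. Conditioning on the first step:
t(state 5) = 1 + 0.41·t(state 5) + 0.23·t(state 3)
t(state 3) = 1 + 0.31·t(state 5) + 0.36·t(state 3)
Solving: t(state 5) = 2.8404, t(state 3) = 2.9383.
Expected steps from state 3 to state 4: 2.9383.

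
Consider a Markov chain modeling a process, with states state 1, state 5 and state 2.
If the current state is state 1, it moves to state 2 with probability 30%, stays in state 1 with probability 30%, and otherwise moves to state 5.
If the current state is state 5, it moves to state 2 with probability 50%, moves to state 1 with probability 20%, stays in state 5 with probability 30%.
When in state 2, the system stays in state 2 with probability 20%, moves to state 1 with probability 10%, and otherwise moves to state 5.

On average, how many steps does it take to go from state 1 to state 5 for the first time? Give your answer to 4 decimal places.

2.0755

Let t(s) be the expected number of steps to first reach state 5 from state s, with t(state 5) = 0. Conditioning on the first step:
t(state 1) = 1 + 0.3·t(state 1) + 0.3·t(state 2)
t(state 2) = 1 + 0.1·t(state 1) + 0.2·t(state 2)
Solving: t(state 1) = 2.0755, t(state 2) = 1.5094.
Expected steps from state 1 to state 5: 2.0755.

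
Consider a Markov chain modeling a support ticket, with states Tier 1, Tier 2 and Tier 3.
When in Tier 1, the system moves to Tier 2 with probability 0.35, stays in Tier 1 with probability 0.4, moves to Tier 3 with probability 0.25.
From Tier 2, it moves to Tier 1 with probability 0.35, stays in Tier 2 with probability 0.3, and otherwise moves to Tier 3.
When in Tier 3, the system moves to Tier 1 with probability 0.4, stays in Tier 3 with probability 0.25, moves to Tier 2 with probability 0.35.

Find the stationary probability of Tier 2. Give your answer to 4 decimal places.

0.3333

Let the stationary distribution be π with π = πP and π_1 + π_2 + π_3 = 1.
π_1 = 0.4·π_1 + 0.35·π_2 + 0.4·π_3
π_2 = 0.35·π_1 + 0.3·π_2 + 0.35·π_3
Solving with the normalization constraint gives π = (0.3833, 0.3333, 0.2833).
So the stationary probability of Tier 2 is 0.3333.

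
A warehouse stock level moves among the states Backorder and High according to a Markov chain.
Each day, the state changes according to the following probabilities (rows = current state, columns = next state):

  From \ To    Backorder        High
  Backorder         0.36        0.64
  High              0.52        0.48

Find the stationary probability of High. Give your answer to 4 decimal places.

0.5517

Let the stationary distribution be π with π = πP and π_1 + π_2 = 1.
π_1 = 0.36·π_1 + 0.52·π_2
Solving with the normalization constraint gives π = (0.4483, 0.5517).
So the stationary probability of High is 0.5517.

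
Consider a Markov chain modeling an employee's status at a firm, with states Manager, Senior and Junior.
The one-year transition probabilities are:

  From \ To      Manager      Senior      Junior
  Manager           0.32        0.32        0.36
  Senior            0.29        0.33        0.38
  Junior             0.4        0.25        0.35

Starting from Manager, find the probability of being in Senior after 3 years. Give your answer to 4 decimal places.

Propagate the distribution vector 3 years from Manager.
After 0 years: (1.0000, 0.0000, 0.0000)
After 1 year: (0.3200, 0.3200, 0.3600)
After 2 years: (0.3392, 0.2980, 0.3628)
After 3 years: (0.3401, 0.2976, 0.3623)
P(in Senior after 3 years) = 0.2976

0.2976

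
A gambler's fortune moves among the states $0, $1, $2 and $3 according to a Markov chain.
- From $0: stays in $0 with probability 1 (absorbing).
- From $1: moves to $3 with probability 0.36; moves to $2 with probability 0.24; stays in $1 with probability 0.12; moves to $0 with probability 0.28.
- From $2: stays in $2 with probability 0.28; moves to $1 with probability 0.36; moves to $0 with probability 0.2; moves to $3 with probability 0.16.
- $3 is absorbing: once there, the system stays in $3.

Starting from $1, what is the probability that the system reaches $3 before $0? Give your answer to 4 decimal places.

Let h(s) be the probability of absorption at $3 starting from transient state s. Then h($3) = 1 and h($0) = 0. By first-step analysis:
h($1) = 0.28·0 + 0.12·h($1) + 0.24·h($2) + 0.36·1
h($2) = 0.2·0 + 0.36·h($1) + 0.28·h($2) + 0.16·1
Solving: h($1) = 0.5439, h($2) = 0.4942.
Starting from $1, the probability is 0.5439.

0.5439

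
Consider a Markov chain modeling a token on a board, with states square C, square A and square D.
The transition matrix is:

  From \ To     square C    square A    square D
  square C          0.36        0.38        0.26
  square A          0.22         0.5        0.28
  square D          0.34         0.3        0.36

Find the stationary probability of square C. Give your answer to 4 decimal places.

Let the stationary distribution be π with π = πP and π_1 + π_2 + π_3 = 1.
π_1 = 0.36·π_1 + 0.22·π_2 + 0.34·π_3
π_2 = 0.38·π_1 + 0.5·π_2 + 0.3·π_3
Solving with the normalization constraint gives π = (0.2974, 0.4047, 0.2979).
So the stationary probability of square C is 0.2974.

0.2974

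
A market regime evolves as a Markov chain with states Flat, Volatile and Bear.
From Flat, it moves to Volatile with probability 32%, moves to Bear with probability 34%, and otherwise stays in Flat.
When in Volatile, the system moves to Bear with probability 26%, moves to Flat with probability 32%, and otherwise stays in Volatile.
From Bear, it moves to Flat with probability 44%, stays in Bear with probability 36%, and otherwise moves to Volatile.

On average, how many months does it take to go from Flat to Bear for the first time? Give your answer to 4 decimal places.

Let t(s) be the expected number of months to first reach Bear from state s, with t(Bear) = 0. Conditioning on the first month:
t(Flat) = 1 + 0.34·t(Flat) + 0.32·t(Volatile)
t(Volatile) = 1 + 0.32·t(Flat) + 0.42·t(Volatile)
Solving: t(Flat) = 3.2097, t(Volatile) = 3.4950.
Expected months from Flat to Bear: 3.2097.

3.2097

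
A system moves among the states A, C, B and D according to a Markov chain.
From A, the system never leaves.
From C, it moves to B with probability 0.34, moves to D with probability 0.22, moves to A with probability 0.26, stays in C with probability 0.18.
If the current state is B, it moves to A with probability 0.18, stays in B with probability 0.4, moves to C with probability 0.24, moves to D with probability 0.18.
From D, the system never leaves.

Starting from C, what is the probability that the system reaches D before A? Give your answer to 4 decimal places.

0.4708

Let h(s) be the probability of absorption at D starting from transient state s. Then h(D) = 1 and h(A) = 0. By first-step analysis:
h(C) = 0.26·0 + 0.18·h(C) + 0.34·h(B) + 0.22·1
h(B) = 0.18·0 + 0.24·h(C) + 0.4·h(B) + 0.18·1
Solving: h(C) = 0.4708, h(B) = 0.4883.
Starting from C, the probability is 0.4708.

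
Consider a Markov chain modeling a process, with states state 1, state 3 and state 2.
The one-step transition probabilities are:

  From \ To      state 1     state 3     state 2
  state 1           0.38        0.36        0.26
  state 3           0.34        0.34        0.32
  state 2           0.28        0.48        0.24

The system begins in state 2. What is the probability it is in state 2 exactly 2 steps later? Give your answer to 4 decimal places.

0.2840

Sum over the intermediate state after 1 step:
P = P(state 2→state 1)·P(state 1→state 2) + P(state 2→state 3)·P(state 3→state 2) + P(state 2→state 2)·P(state 2→state 2)
  = 0.28×0.26 + 0.48×0.32 + 0.24×0.24
  = 0.0728 + 0.1536 + 0.0576 = 0.2840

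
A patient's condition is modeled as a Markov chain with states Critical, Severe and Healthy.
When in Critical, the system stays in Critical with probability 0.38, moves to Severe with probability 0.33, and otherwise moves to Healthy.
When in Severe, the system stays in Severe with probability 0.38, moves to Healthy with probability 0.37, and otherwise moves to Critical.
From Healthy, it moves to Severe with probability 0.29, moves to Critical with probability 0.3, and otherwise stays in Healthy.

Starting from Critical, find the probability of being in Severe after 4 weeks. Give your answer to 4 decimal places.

0.3323

Propagate the distribution vector 4 weeks from Critical.
After 0 weeks: (1.0000, 0.0000, 0.0000)
After 1 week: (0.3800, 0.3300, 0.2900)
After 2 weeks: (0.3139, 0.3349, 0.3512)
After 3 weeks: (0.3084, 0.3327, 0.3589)
After 4 weeks: (0.3080, 0.3323, 0.3597)
P(in Severe after 4 weeks) = 0.3323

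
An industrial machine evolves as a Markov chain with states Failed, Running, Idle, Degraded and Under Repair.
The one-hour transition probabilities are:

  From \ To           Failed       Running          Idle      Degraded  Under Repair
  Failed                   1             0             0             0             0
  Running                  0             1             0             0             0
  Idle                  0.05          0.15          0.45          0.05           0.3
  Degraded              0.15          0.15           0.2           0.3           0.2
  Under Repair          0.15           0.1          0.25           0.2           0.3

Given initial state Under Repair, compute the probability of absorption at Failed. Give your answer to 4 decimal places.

0.4921

Let h(s) be the probability of absorption at Failed starting from transient state s. Then h(Failed) = 1 and h(Running) = 0. By first-step analysis:
h(Idle) = 0.05·1 + 0.15·0 + 0.45·h(Idle) + 0.05·h(Degraded) + 0.3·h(Under Repair)
h(Degraded) = 0.15·1 + 0.15·0 + 0.2·h(Idle) + 0.3·h(Degraded) + 0.2·h(Under Repair)
h(Under Repair) = 0.15·1 + 0.1·0 + 0.25·h(Idle) + 0.2·h(Degraded) + 0.3·h(Under Repair)
Solving: h(Idle) = 0.4020, h(Degraded) = 0.4697, h(Under Repair) = 0.4921.
Starting from Under Repair, the probability is 0.4921.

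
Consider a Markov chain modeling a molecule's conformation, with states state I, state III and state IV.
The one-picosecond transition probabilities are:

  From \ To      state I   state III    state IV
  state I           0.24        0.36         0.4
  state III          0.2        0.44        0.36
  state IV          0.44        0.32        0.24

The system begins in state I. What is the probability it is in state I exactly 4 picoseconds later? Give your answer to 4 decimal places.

Propagate the distribution vector 4 picoseconds from state I.
After 0 picoseconds: (1.0000, 0.0000, 0.0000)
After 1 picosecond: (0.2400, 0.3600, 0.4000)
After 2 picoseconds: (0.3056, 0.3728, 0.3216)
After 3 picoseconds: (0.2894, 0.3770, 0.3336)
After 4 picoseconds: (0.2916, 0.3768, 0.3315)
P(in state I after 4 picoseconds) = 0.2916

0.2916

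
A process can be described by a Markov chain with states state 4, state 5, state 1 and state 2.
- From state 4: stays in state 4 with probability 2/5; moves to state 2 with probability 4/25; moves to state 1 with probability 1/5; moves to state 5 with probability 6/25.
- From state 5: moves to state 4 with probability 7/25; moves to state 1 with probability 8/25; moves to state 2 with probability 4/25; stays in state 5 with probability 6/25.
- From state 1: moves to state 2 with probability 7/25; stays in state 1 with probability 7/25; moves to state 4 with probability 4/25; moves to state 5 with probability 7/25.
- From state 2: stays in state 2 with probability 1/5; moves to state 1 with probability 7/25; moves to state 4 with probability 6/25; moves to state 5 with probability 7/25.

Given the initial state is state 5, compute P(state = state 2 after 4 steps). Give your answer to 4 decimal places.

Propagate the distribution vector 4 steps from state 5.
After 0 steps: (0.0000, 1.0000, 0.0000, 0.0000)
After 1 step: (0.2800, 0.2400, 0.3200, 0.1600)
After 2 steps: (0.2688, 0.2592, 0.2672, 0.2048)
After 3 steps: (0.2720, 0.2589, 0.2689, 0.2003)
After 4 steps: (0.2724, 0.2588, 0.2686, 0.2003)
P(in state 2 after 4 steps) = 0.2003

0.2003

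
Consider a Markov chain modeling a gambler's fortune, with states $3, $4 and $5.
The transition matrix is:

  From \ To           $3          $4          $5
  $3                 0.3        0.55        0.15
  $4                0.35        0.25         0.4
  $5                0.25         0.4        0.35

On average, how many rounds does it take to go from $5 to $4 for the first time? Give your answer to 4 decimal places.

Let t(s) be the expected number of rounds to first reach $4 from state s, with t($4) = 0. Conditioning on the first round:
t($3) = 1 + 0.3·t($3) + 0.15·t($5)
t($5) = 1 + 0.25·t($3) + 0.35·t($5)
Solving: t($3) = 1.9162, t($5) = 2.2754.
Expected rounds from $5 to $4: 2.2754.

2.2754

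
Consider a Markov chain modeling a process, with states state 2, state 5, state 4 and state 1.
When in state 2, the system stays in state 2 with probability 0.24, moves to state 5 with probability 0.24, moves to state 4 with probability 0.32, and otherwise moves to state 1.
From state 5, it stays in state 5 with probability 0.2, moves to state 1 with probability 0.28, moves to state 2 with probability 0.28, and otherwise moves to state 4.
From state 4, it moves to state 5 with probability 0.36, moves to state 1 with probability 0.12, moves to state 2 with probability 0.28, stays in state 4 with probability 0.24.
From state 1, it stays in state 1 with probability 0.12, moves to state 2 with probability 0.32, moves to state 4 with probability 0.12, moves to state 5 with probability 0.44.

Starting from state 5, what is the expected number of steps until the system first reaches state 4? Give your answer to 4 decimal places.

4.2453

Let t(s) be the expected number of steps to first reach state 4 from state s, with t(state 4) = 0. Conditioning on the first step:
t(state 2) = 1 + 0.24·t(state 2) + 0.24·t(state 5) + 0.2·t(state 1)
t(state 5) = 1 + 0.28·t(state 2) + 0.2·t(state 5) + 0.28·t(state 1)
t(state 1) = 1 + 0.32·t(state 2) + 0.44·t(state 5) + 0.12·t(state 1)
Solving: t(state 2) = 3.8859, t(state 5) = 4.2453, t(state 1) = 4.6721.
Expected steps from state 5 to state 4: 4.2453.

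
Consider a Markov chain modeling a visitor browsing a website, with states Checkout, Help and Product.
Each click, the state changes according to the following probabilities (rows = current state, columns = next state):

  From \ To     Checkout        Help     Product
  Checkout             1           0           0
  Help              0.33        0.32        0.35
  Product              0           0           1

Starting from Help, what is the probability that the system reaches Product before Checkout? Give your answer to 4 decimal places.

0.5147

Let h(s) be the probability of absorption at Product starting from transient state s. Then h(Product) = 1 and h(Checkout) = 0. By first-step analysis:
h(Help) = 0.33·0 + 0.32·h(Help) + 0.35·1
Solving: h(Help) = 0.5147.
Starting from Help, the probability is 0.5147.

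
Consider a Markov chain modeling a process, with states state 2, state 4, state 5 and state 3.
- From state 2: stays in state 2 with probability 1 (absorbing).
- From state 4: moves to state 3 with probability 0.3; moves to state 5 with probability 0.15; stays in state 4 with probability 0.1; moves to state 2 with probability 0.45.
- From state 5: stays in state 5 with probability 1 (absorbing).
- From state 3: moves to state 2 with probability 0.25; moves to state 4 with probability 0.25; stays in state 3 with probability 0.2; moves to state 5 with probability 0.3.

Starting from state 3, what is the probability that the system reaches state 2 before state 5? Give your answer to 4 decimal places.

Let h(s) be the probability of absorption at state 2 starting from transient state s. Then h(state 2) = 1 and h(state 5) = 0. By first-step analysis:
h(state 4) = 0.45·1 + 0.1·h(state 4) + 0.15·0 + 0.3·h(state 3)
h(state 3) = 0.25·1 + 0.25·h(state 4) + 0.3·0 + 0.2·h(state 3)
Solving: h(state 4) = 0.6744, h(state 3) = 0.5233.
Starting from state 3, the probability is 0.5233.

0.5233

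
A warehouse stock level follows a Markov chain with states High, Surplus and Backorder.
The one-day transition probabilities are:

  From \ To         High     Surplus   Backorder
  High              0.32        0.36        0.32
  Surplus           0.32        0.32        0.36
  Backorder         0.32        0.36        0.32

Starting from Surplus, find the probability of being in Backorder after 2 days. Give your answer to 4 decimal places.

Sum over the intermediate state after 1 day:
P = P(Surplus→High)·P(High→Backorder) + P(Surplus→Surplus)·P(Surplus→Backorder) + P(Surplus→Backorder)·P(Backorder→Backorder)
  = 0.32×0.32 + 0.32×0.36 + 0.36×0.32
  = 0.1024 + 0.1152 + 0.1152 = 0.3328

0.3328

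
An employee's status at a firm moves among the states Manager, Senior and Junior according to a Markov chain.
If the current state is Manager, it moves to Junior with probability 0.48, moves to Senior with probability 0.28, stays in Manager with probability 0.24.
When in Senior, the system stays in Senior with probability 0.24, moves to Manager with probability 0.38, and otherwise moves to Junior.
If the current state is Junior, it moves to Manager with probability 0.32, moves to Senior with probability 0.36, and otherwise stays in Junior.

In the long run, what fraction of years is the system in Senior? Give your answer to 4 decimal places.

Let the stationary distribution be π with π = πP and π_1 + π_2 + π_3 = 1.
π_1 = 0.24·π_1 + 0.38·π_2 + 0.32·π_3
π_2 = 0.28·π_1 + 0.24·π_2 + 0.36·π_3
Solving with the normalization constraint gives π = (0.3129, 0.2991, 0.3880).
So the stationary probability of Senior is 0.2991.

0.2991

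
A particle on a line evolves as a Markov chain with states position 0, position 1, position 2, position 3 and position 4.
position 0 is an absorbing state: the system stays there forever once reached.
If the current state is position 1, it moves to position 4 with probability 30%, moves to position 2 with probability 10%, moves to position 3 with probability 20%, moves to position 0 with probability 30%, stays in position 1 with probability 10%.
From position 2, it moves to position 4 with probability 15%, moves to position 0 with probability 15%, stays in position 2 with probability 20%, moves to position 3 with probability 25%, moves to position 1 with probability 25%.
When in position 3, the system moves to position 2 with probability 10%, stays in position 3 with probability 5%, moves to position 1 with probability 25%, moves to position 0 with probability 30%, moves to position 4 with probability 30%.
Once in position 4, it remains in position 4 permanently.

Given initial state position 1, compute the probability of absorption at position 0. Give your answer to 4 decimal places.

0.5000

Let h(s) be the probability of absorption at position 0 starting from transient state s. Then h(position 0) = 1 and h(position 4) = 0. By first-step analysis:
h(position 1) = 0.3·1 + 0.1·h(position 1) + 0.1·h(position 2) + 0.2·h(position 3) + 0.3·0
h(position 2) = 0.15·1 + 0.25·h(position 1) + 0.2·h(position 2) + 0.25·h(position 3) + 0.15·0
h(position 3) = 0.3·1 + 0.25·h(position 1) + 0.1·h(position 2) + 0.05·h(position 3) + 0.3·0
Solving: h(position 1) = 0.5000, h(position 2) = 0.5000, h(position 3) = 0.5000.
Starting from position 1, the probability is 0.5000.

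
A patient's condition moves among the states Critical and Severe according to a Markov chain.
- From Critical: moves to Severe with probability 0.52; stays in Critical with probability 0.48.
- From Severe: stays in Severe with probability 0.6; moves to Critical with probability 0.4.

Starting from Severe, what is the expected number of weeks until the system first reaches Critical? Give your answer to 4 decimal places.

Let t(s) be the expected number of weeks to first reach Critical from state s, with t(Critical) = 0. Conditioning on the first week:
t(Severe) = 1 + 0.6·t(Severe)
Solving: t(Severe) = 2.5000.
Expected weeks from Severe to Critical: 2.5000.

2.5000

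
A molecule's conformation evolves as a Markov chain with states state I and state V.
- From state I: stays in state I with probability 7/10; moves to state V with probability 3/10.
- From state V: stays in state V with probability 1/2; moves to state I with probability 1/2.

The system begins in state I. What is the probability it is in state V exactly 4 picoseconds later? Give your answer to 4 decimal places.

Propagate the distribution vector 4 picoseconds from state I.
After 0 picoseconds: (1.0000, 0.0000)
After 1 picosecond: (0.7000, 0.3000)
After 2 picoseconds: (0.6400, 0.3600)
After 3 picoseconds: (0.6280, 0.3720)
After 4 picoseconds: (0.6256, 0.3744)
P(in state V after 4 picoseconds) = 0.3744

0.3744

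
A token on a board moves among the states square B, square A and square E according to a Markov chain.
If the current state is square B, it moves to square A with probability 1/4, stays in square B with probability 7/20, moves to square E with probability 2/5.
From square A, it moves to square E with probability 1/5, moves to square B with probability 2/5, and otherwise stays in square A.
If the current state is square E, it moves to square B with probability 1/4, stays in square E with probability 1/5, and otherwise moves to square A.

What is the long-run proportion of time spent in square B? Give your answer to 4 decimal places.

Let the stationary distribution be π with π = πP and π_1 + π_2 + π_3 = 1.
π_1 = 0.35·π_1 + 0.4·π_2 + 0.25·π_3
π_2 = 0.25·π_1 + 0.4·π_2 + 0.55·π_3
Solving with the normalization constraint gives π = (0.3426, 0.3889, 0.2685).
So the stationary probability of square B is 0.3426.

0.3426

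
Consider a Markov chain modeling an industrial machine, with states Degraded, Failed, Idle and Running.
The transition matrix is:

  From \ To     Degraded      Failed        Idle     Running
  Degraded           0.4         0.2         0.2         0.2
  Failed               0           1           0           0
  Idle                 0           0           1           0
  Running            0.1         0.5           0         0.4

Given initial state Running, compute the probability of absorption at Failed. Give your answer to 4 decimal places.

0.9412

Let h(s) be the probability of absorption at Failed starting from transient state s. Then h(Failed) = 1 and h(Idle) = 0. By first-step analysis:
h(Degraded) = 0.4·h(Degraded) + 0.2·1 + 0.2·0 + 0.2·h(Running)
h(Running) = 0.1·h(Degraded) + 0.5·1 + 0.4·h(Running)
Solving: h(Degraded) = 0.6471, h(Running) = 0.9412.
Starting from Running, the probability is 0.9412.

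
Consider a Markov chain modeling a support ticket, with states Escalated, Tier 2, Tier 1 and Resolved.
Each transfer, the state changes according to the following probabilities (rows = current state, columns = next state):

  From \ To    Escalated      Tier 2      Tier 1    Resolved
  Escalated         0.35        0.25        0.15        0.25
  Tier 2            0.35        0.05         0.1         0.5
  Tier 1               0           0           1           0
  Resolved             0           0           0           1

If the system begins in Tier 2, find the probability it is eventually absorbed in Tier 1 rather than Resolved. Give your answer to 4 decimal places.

0.2217

Let h(s) be the probability of absorption at Tier 1 starting from transient state s. Then h(Tier 1) = 1 and h(Resolved) = 0. By first-step analysis:
h(Escalated) = 0.35·h(Escalated) + 0.25·h(Tier 2) + 0.15·1 + 0.25·0
h(Tier 2) = 0.35·h(Escalated) + 0.05·h(Tier 2) + 0.1·1 + 0.5·0
Solving: h(Escalated) = 0.3160, h(Tier 2) = 0.2217.
Starting from Tier 2, the probability is 0.2217.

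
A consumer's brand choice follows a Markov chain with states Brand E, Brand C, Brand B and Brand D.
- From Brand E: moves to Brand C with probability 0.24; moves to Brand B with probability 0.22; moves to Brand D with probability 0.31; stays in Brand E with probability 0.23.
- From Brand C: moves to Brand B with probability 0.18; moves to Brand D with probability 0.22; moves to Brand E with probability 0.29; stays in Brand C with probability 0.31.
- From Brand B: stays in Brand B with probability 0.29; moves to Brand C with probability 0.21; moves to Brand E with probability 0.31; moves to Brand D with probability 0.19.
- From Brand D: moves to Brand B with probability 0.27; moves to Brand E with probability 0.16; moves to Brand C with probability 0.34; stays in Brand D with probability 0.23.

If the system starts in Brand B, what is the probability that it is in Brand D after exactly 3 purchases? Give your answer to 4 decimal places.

0.2379

Propagate the distribution vector 3 purchases from Brand B.
After 0 purchases: (0.0000, 0.0000, 1.0000, 0.0000)
After 1 purchase: (0.3100, 0.2100, 0.2900, 0.1900)
After 2 purchases: (0.2525, 0.2650, 0.2414, 0.2411)
After 3 purchases: (0.2483, 0.2754, 0.2384, 0.2379)
P(in Brand D after 3 purchases) = 0.2379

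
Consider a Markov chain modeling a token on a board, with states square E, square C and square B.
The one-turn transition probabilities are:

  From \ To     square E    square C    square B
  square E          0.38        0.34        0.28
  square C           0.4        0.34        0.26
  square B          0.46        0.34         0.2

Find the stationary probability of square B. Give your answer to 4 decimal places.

Let the stationary distribution be π with π = πP and π_1 + π_2 + π_3 = 1.
π_1 = 0.38·π_1 + 0.4·π_2 + 0.46·π_3
π_2 = 0.34·π_1 + 0.34·π_2 + 0.34·π_3
Solving with the normalization constraint gives π = (0.4070, 0.3400, 0.2530).
So the stationary probability of square B is 0.2530.

0.2530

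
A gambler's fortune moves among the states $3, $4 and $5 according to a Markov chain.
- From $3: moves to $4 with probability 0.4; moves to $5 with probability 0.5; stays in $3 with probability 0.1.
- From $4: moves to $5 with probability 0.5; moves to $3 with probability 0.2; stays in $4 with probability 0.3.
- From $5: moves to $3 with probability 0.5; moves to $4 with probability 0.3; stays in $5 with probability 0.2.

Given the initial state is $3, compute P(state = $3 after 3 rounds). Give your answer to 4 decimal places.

0.2710

Propagate the distribution vector 3 rounds from $3.
After 0 rounds: (1.0000, 0.0000, 0.0000)
After 1 round: (0.1000, 0.4000, 0.5000)
After 2 rounds: (0.3400, 0.3100, 0.3500)
After 3 rounds: (0.2710, 0.3340, 0.3950)
P(in $3 after 3 rounds) = 0.2710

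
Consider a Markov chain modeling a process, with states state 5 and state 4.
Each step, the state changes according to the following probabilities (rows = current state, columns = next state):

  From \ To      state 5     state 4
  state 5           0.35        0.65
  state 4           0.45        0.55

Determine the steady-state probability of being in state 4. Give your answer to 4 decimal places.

Let the stationary distribution be π with π = πP and π_1 + π_2 = 1.
π_1 = 0.35·π_1 + 0.45·π_2
Solving with the normalization constraint gives π = (0.4091, 0.5909).
So the stationary probability of state 4 is 0.5909.

0.5909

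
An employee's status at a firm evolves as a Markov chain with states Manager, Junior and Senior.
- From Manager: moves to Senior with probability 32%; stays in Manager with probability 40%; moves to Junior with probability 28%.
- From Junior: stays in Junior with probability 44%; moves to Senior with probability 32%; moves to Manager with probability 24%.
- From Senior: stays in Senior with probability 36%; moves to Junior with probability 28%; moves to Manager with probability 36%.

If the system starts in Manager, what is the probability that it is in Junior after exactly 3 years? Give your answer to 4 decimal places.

0.3320

Propagate the distribution vector 3 years from Manager.
After 0 years: (1.0000, 0.0000, 0.0000)
After 1 year: (0.4000, 0.2800, 0.3200)
After 2 years: (0.3424, 0.3248, 0.3328)
After 3 years: (0.3347, 0.3320, 0.3333)
P(in Junior after 3 years) = 0.3320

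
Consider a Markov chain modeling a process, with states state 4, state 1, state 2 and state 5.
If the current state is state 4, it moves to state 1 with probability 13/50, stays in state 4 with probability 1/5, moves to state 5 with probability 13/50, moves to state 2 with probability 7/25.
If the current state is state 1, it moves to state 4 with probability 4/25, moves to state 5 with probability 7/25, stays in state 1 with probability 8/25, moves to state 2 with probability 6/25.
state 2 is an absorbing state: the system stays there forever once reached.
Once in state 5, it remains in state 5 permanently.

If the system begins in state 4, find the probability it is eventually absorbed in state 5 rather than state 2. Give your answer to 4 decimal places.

0.4968

Let h(s) be the probability of absorption at state 5 starting from transient state s. Then h(state 5) = 1 and h(state 2) = 0. By first-step analysis:
h(state 4) = 0.2·h(state 4) + 0.26·h(state 1) + 0.28·0 + 0.26·1
h(state 1) = 0.16·h(state 4) + 0.32·h(state 1) + 0.24·0 + 0.28·1
Solving: h(state 4) = 0.4968, h(state 1) = 0.5287.
Starting from state 4, the probability is 0.4968.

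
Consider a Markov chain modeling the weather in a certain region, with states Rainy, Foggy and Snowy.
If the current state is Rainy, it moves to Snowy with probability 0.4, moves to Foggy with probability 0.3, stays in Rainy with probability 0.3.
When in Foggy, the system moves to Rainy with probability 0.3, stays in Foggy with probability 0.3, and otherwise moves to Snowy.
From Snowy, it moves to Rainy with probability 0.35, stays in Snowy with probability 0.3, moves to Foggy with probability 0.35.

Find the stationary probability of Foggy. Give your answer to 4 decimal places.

Let the stationary distribution be π with π = πP and π_1 + π_2 + π_3 = 1.
π_1 = 0.3·π_1 + 0.3·π_2 + 0.35·π_3
π_2 = 0.3·π_1 + 0.3·π_2 + 0.35·π_3
Solving with the normalization constraint gives π = (0.3182, 0.3182, 0.3636).
So the stationary probability of Foggy is 0.3182.

0.3182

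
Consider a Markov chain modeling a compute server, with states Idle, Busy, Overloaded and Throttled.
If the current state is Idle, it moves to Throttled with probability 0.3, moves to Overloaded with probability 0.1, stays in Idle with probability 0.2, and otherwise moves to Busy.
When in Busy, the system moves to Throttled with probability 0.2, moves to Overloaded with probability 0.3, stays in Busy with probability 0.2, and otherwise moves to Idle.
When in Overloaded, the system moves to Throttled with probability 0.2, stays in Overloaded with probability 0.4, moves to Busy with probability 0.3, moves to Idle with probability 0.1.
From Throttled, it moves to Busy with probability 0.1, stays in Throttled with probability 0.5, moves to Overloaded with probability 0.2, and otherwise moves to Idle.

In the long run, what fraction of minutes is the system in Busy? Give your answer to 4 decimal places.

Let the stationary distribution be π with π = πP and π_1 + π_2 + π_3 + π_4 = 1.
π_1 = 0.2·π_1 + 0.3·π_2 + 0.1·π_3 + 0.2·π_4
π_2 = 0.4·π_1 + 0.2·π_2 + 0.3·π_3 + 0.1·π_4
π_3 = 0.1·π_1 + 0.3·π_2 + 0.4·π_3 + 0.2·π_4
Solving with the normalization constraint gives π = (0.1979, 0.2336, 0.2545, 0.3140).
So the stationary probability of Busy is 0.2336.

0.2336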